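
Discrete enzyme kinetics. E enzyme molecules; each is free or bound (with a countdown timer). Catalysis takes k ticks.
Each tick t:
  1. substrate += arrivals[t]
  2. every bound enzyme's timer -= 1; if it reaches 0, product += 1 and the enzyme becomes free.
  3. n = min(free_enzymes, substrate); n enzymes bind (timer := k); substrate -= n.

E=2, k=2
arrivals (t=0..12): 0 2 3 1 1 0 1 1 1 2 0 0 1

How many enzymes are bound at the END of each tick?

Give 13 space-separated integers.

t=0: arr=0 -> substrate=0 bound=0 product=0
t=1: arr=2 -> substrate=0 bound=2 product=0
t=2: arr=3 -> substrate=3 bound=2 product=0
t=3: arr=1 -> substrate=2 bound=2 product=2
t=4: arr=1 -> substrate=3 bound=2 product=2
t=5: arr=0 -> substrate=1 bound=2 product=4
t=6: arr=1 -> substrate=2 bound=2 product=4
t=7: arr=1 -> substrate=1 bound=2 product=6
t=8: arr=1 -> substrate=2 bound=2 product=6
t=9: arr=2 -> substrate=2 bound=2 product=8
t=10: arr=0 -> substrate=2 bound=2 product=8
t=11: arr=0 -> substrate=0 bound=2 product=10
t=12: arr=1 -> substrate=1 bound=2 product=10

Answer: 0 2 2 2 2 2 2 2 2 2 2 2 2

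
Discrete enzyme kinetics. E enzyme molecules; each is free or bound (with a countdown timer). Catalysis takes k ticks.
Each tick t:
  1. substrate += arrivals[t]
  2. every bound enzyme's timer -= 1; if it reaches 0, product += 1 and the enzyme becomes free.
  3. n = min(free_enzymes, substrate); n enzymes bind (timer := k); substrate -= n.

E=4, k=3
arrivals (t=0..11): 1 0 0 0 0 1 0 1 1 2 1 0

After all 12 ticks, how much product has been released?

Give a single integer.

Answer: 4

Derivation:
t=0: arr=1 -> substrate=0 bound=1 product=0
t=1: arr=0 -> substrate=0 bound=1 product=0
t=2: arr=0 -> substrate=0 bound=1 product=0
t=3: arr=0 -> substrate=0 bound=0 product=1
t=4: arr=0 -> substrate=0 bound=0 product=1
t=5: arr=1 -> substrate=0 bound=1 product=1
t=6: arr=0 -> substrate=0 bound=1 product=1
t=7: arr=1 -> substrate=0 bound=2 product=1
t=8: arr=1 -> substrate=0 bound=2 product=2
t=9: arr=2 -> substrate=0 bound=4 product=2
t=10: arr=1 -> substrate=0 bound=4 product=3
t=11: arr=0 -> substrate=0 bound=3 product=4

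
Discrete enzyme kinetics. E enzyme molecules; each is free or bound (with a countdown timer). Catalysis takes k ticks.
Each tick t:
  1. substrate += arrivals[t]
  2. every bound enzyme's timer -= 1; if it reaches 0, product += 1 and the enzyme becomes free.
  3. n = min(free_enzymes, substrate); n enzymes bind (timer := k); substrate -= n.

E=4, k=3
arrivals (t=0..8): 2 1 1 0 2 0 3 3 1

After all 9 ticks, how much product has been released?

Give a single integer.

t=0: arr=2 -> substrate=0 bound=2 product=0
t=1: arr=1 -> substrate=0 bound=3 product=0
t=2: arr=1 -> substrate=0 bound=4 product=0
t=3: arr=0 -> substrate=0 bound=2 product=2
t=4: arr=2 -> substrate=0 bound=3 product=3
t=5: arr=0 -> substrate=0 bound=2 product=4
t=6: arr=3 -> substrate=1 bound=4 product=4
t=7: arr=3 -> substrate=2 bound=4 product=6
t=8: arr=1 -> substrate=3 bound=4 product=6

Answer: 6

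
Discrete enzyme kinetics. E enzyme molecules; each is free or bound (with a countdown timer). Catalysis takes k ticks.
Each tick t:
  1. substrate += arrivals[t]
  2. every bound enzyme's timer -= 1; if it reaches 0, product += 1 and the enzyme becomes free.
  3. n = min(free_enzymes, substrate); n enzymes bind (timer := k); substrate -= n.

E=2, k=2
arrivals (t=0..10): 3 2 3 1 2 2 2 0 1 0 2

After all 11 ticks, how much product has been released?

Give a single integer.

t=0: arr=3 -> substrate=1 bound=2 product=0
t=1: arr=2 -> substrate=3 bound=2 product=0
t=2: arr=3 -> substrate=4 bound=2 product=2
t=3: arr=1 -> substrate=5 bound=2 product=2
t=4: arr=2 -> substrate=5 bound=2 product=4
t=5: arr=2 -> substrate=7 bound=2 product=4
t=6: arr=2 -> substrate=7 bound=2 product=6
t=7: arr=0 -> substrate=7 bound=2 product=6
t=8: arr=1 -> substrate=6 bound=2 product=8
t=9: arr=0 -> substrate=6 bound=2 product=8
t=10: arr=2 -> substrate=6 bound=2 product=10

Answer: 10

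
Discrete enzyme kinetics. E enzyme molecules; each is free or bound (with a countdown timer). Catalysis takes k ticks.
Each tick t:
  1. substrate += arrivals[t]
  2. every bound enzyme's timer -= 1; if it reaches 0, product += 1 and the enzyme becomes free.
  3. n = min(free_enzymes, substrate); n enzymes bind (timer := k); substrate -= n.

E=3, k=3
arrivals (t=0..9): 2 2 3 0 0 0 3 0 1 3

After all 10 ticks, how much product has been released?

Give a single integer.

Answer: 8

Derivation:
t=0: arr=2 -> substrate=0 bound=2 product=0
t=1: arr=2 -> substrate=1 bound=3 product=0
t=2: arr=3 -> substrate=4 bound=3 product=0
t=3: arr=0 -> substrate=2 bound=3 product=2
t=4: arr=0 -> substrate=1 bound=3 product=3
t=5: arr=0 -> substrate=1 bound=3 product=3
t=6: arr=3 -> substrate=2 bound=3 product=5
t=7: arr=0 -> substrate=1 bound=3 product=6
t=8: arr=1 -> substrate=2 bound=3 product=6
t=9: arr=3 -> substrate=3 bound=3 product=8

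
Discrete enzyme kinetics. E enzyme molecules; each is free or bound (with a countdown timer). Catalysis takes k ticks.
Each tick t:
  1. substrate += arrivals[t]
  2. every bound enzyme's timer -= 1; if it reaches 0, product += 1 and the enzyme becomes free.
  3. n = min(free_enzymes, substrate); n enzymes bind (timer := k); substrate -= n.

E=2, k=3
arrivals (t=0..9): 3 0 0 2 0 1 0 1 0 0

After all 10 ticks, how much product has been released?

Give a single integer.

t=0: arr=3 -> substrate=1 bound=2 product=0
t=1: arr=0 -> substrate=1 bound=2 product=0
t=2: arr=0 -> substrate=1 bound=2 product=0
t=3: arr=2 -> substrate=1 bound=2 product=2
t=4: arr=0 -> substrate=1 bound=2 product=2
t=5: arr=1 -> substrate=2 bound=2 product=2
t=6: arr=0 -> substrate=0 bound=2 product=4
t=7: arr=1 -> substrate=1 bound=2 product=4
t=8: arr=0 -> substrate=1 bound=2 product=4
t=9: arr=0 -> substrate=0 bound=1 product=6

Answer: 6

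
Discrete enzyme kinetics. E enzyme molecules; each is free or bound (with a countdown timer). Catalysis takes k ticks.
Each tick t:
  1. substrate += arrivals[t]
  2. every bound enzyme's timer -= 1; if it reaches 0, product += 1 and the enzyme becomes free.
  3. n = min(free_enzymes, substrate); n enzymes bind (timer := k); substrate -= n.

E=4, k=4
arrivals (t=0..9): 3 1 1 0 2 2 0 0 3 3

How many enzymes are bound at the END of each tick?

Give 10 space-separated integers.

t=0: arr=3 -> substrate=0 bound=3 product=0
t=1: arr=1 -> substrate=0 bound=4 product=0
t=2: arr=1 -> substrate=1 bound=4 product=0
t=3: arr=0 -> substrate=1 bound=4 product=0
t=4: arr=2 -> substrate=0 bound=4 product=3
t=5: arr=2 -> substrate=1 bound=4 product=4
t=6: arr=0 -> substrate=1 bound=4 product=4
t=7: arr=0 -> substrate=1 bound=4 product=4
t=8: arr=3 -> substrate=1 bound=4 product=7
t=9: arr=3 -> substrate=3 bound=4 product=8

Answer: 3 4 4 4 4 4 4 4 4 4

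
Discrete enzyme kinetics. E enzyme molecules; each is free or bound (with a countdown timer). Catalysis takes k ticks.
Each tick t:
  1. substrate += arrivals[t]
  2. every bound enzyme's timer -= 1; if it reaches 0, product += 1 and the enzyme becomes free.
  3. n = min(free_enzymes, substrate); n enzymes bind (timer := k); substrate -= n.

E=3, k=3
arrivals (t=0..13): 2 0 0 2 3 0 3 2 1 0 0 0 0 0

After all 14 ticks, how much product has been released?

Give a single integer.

Answer: 11

Derivation:
t=0: arr=2 -> substrate=0 bound=2 product=0
t=1: arr=0 -> substrate=0 bound=2 product=0
t=2: arr=0 -> substrate=0 bound=2 product=0
t=3: arr=2 -> substrate=0 bound=2 product=2
t=4: arr=3 -> substrate=2 bound=3 product=2
t=5: arr=0 -> substrate=2 bound=3 product=2
t=6: arr=3 -> substrate=3 bound=3 product=4
t=7: arr=2 -> substrate=4 bound=3 product=5
t=8: arr=1 -> substrate=5 bound=3 product=5
t=9: arr=0 -> substrate=3 bound=3 product=7
t=10: arr=0 -> substrate=2 bound=3 product=8
t=11: arr=0 -> substrate=2 bound=3 product=8
t=12: arr=0 -> substrate=0 bound=3 product=10
t=13: arr=0 -> substrate=0 bound=2 product=11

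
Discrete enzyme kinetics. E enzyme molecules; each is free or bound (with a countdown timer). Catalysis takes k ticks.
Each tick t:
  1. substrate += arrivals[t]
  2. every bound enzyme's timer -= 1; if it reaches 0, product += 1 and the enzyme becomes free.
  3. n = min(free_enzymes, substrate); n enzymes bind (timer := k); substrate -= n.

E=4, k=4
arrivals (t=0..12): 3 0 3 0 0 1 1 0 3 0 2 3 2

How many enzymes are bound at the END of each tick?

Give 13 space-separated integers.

Answer: 3 3 4 4 3 4 4 4 4 4 4 4 4

Derivation:
t=0: arr=3 -> substrate=0 bound=3 product=0
t=1: arr=0 -> substrate=0 bound=3 product=0
t=2: arr=3 -> substrate=2 bound=4 product=0
t=3: arr=0 -> substrate=2 bound=4 product=0
t=4: arr=0 -> substrate=0 bound=3 product=3
t=5: arr=1 -> substrate=0 bound=4 product=3
t=6: arr=1 -> substrate=0 bound=4 product=4
t=7: arr=0 -> substrate=0 bound=4 product=4
t=8: arr=3 -> substrate=1 bound=4 product=6
t=9: arr=0 -> substrate=0 bound=4 product=7
t=10: arr=2 -> substrate=1 bound=4 product=8
t=11: arr=3 -> substrate=4 bound=4 product=8
t=12: arr=2 -> substrate=4 bound=4 product=10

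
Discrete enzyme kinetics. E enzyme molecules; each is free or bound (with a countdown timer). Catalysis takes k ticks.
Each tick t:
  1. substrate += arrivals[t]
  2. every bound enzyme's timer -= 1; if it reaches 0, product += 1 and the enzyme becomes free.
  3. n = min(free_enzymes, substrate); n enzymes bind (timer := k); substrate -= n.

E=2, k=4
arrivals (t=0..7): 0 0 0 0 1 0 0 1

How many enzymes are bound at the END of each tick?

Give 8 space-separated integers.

t=0: arr=0 -> substrate=0 bound=0 product=0
t=1: arr=0 -> substrate=0 bound=0 product=0
t=2: arr=0 -> substrate=0 bound=0 product=0
t=3: arr=0 -> substrate=0 bound=0 product=0
t=4: arr=1 -> substrate=0 bound=1 product=0
t=5: arr=0 -> substrate=0 bound=1 product=0
t=6: arr=0 -> substrate=0 bound=1 product=0
t=7: arr=1 -> substrate=0 bound=2 product=0

Answer: 0 0 0 0 1 1 1 2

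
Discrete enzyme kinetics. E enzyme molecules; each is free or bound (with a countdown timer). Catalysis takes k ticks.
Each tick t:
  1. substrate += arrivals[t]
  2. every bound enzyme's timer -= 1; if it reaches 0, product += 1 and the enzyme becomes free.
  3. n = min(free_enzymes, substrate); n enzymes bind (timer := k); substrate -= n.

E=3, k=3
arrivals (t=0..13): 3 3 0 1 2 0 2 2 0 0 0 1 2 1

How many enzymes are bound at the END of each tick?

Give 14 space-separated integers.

Answer: 3 3 3 3 3 3 3 3 3 3 3 3 3 3

Derivation:
t=0: arr=3 -> substrate=0 bound=3 product=0
t=1: arr=3 -> substrate=3 bound=3 product=0
t=2: arr=0 -> substrate=3 bound=3 product=0
t=3: arr=1 -> substrate=1 bound=3 product=3
t=4: arr=2 -> substrate=3 bound=3 product=3
t=5: arr=0 -> substrate=3 bound=3 product=3
t=6: arr=2 -> substrate=2 bound=3 product=6
t=7: arr=2 -> substrate=4 bound=3 product=6
t=8: arr=0 -> substrate=4 bound=3 product=6
t=9: arr=0 -> substrate=1 bound=3 product=9
t=10: arr=0 -> substrate=1 bound=3 product=9
t=11: arr=1 -> substrate=2 bound=3 product=9
t=12: arr=2 -> substrate=1 bound=3 product=12
t=13: arr=1 -> substrate=2 bound=3 product=12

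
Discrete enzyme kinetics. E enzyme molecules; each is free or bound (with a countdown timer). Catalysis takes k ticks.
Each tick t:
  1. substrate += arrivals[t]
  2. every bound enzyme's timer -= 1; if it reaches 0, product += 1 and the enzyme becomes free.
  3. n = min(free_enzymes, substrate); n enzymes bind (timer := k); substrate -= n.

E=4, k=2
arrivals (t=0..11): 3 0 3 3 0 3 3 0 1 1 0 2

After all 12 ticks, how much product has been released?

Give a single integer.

Answer: 17

Derivation:
t=0: arr=3 -> substrate=0 bound=3 product=0
t=1: arr=0 -> substrate=0 bound=3 product=0
t=2: arr=3 -> substrate=0 bound=3 product=3
t=3: arr=3 -> substrate=2 bound=4 product=3
t=4: arr=0 -> substrate=0 bound=3 product=6
t=5: arr=3 -> substrate=1 bound=4 product=7
t=6: arr=3 -> substrate=2 bound=4 product=9
t=7: arr=0 -> substrate=0 bound=4 product=11
t=8: arr=1 -> substrate=0 bound=3 product=13
t=9: arr=1 -> substrate=0 bound=2 product=15
t=10: arr=0 -> substrate=0 bound=1 product=16
t=11: arr=2 -> substrate=0 bound=2 product=17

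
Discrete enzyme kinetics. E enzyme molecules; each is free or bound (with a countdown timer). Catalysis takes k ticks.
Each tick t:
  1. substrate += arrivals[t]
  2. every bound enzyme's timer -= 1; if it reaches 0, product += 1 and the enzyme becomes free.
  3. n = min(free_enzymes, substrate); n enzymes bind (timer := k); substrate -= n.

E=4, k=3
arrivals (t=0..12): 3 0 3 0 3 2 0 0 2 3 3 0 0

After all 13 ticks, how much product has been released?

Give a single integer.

t=0: arr=3 -> substrate=0 bound=3 product=0
t=1: arr=0 -> substrate=0 bound=3 product=0
t=2: arr=3 -> substrate=2 bound=4 product=0
t=3: arr=0 -> substrate=0 bound=3 product=3
t=4: arr=3 -> substrate=2 bound=4 product=3
t=5: arr=2 -> substrate=3 bound=4 product=4
t=6: arr=0 -> substrate=1 bound=4 product=6
t=7: arr=0 -> substrate=0 bound=4 product=7
t=8: arr=2 -> substrate=1 bound=4 product=8
t=9: arr=3 -> substrate=2 bound=4 product=10
t=10: arr=3 -> substrate=4 bound=4 product=11
t=11: arr=0 -> substrate=3 bound=4 product=12
t=12: arr=0 -> substrate=1 bound=4 product=14

Answer: 14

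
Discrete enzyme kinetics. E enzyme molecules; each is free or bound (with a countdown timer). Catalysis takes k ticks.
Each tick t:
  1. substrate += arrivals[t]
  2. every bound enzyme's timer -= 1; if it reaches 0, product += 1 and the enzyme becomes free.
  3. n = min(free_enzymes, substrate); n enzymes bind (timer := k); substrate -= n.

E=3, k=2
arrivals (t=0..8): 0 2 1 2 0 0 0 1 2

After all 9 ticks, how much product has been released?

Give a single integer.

t=0: arr=0 -> substrate=0 bound=0 product=0
t=1: arr=2 -> substrate=0 bound=2 product=0
t=2: arr=1 -> substrate=0 bound=3 product=0
t=3: arr=2 -> substrate=0 bound=3 product=2
t=4: arr=0 -> substrate=0 bound=2 product=3
t=5: arr=0 -> substrate=0 bound=0 product=5
t=6: arr=0 -> substrate=0 bound=0 product=5
t=7: arr=1 -> substrate=0 bound=1 product=5
t=8: arr=2 -> substrate=0 bound=3 product=5

Answer: 5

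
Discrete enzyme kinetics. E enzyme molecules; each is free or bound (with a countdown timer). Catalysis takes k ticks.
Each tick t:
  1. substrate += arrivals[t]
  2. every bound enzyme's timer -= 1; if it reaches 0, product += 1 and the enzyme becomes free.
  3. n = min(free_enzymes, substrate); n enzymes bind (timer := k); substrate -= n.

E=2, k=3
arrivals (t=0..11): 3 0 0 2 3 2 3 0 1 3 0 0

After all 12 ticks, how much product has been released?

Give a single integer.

t=0: arr=3 -> substrate=1 bound=2 product=0
t=1: arr=0 -> substrate=1 bound=2 product=0
t=2: arr=0 -> substrate=1 bound=2 product=0
t=3: arr=2 -> substrate=1 bound=2 product=2
t=4: arr=3 -> substrate=4 bound=2 product=2
t=5: arr=2 -> substrate=6 bound=2 product=2
t=6: arr=3 -> substrate=7 bound=2 product=4
t=7: arr=0 -> substrate=7 bound=2 product=4
t=8: arr=1 -> substrate=8 bound=2 product=4
t=9: arr=3 -> substrate=9 bound=2 product=6
t=10: arr=0 -> substrate=9 bound=2 product=6
t=11: arr=0 -> substrate=9 bound=2 product=6

Answer: 6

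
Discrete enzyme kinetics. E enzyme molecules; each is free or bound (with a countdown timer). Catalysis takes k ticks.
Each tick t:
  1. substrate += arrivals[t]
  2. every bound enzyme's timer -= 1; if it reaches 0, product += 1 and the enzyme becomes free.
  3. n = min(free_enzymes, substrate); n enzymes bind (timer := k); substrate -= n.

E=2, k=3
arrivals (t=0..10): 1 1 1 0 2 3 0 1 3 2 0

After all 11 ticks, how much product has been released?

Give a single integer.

t=0: arr=1 -> substrate=0 bound=1 product=0
t=1: arr=1 -> substrate=0 bound=2 product=0
t=2: arr=1 -> substrate=1 bound=2 product=0
t=3: arr=0 -> substrate=0 bound=2 product=1
t=4: arr=2 -> substrate=1 bound=2 product=2
t=5: arr=3 -> substrate=4 bound=2 product=2
t=6: arr=0 -> substrate=3 bound=2 product=3
t=7: arr=1 -> substrate=3 bound=2 product=4
t=8: arr=3 -> substrate=6 bound=2 product=4
t=9: arr=2 -> substrate=7 bound=2 product=5
t=10: arr=0 -> substrate=6 bound=2 product=6

Answer: 6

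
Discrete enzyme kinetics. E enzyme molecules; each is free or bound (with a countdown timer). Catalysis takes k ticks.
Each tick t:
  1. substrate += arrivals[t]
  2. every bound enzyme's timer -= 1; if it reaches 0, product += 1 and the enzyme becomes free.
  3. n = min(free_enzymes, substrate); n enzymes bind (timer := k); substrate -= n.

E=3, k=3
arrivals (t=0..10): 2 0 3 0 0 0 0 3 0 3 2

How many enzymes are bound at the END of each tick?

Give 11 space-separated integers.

Answer: 2 2 3 3 3 2 0 3 3 3 3

Derivation:
t=0: arr=2 -> substrate=0 bound=2 product=0
t=1: arr=0 -> substrate=0 bound=2 product=0
t=2: arr=3 -> substrate=2 bound=3 product=0
t=3: arr=0 -> substrate=0 bound=3 product=2
t=4: arr=0 -> substrate=0 bound=3 product=2
t=5: arr=0 -> substrate=0 bound=2 product=3
t=6: arr=0 -> substrate=0 bound=0 product=5
t=7: arr=3 -> substrate=0 bound=3 product=5
t=8: arr=0 -> substrate=0 bound=3 product=5
t=9: arr=3 -> substrate=3 bound=3 product=5
t=10: arr=2 -> substrate=2 bound=3 product=8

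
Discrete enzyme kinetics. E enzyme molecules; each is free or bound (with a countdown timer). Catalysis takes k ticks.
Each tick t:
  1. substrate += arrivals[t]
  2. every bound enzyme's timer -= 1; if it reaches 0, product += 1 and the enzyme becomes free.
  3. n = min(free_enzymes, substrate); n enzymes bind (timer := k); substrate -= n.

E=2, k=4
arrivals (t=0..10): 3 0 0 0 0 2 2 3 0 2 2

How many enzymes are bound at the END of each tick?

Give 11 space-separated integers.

Answer: 2 2 2 2 1 2 2 2 2 2 2

Derivation:
t=0: arr=3 -> substrate=1 bound=2 product=0
t=1: arr=0 -> substrate=1 bound=2 product=0
t=2: arr=0 -> substrate=1 bound=2 product=0
t=3: arr=0 -> substrate=1 bound=2 product=0
t=4: arr=0 -> substrate=0 bound=1 product=2
t=5: arr=2 -> substrate=1 bound=2 product=2
t=6: arr=2 -> substrate=3 bound=2 product=2
t=7: arr=3 -> substrate=6 bound=2 product=2
t=8: arr=0 -> substrate=5 bound=2 product=3
t=9: arr=2 -> substrate=6 bound=2 product=4
t=10: arr=2 -> substrate=8 bound=2 product=4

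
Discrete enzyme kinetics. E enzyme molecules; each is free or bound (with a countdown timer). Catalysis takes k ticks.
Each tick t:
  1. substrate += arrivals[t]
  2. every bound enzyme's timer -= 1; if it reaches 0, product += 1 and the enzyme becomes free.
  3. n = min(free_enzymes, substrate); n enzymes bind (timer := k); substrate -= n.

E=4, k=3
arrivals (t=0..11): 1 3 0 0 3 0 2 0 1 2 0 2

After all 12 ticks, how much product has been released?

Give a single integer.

Answer: 10

Derivation:
t=0: arr=1 -> substrate=0 bound=1 product=0
t=1: arr=3 -> substrate=0 bound=4 product=0
t=2: arr=0 -> substrate=0 bound=4 product=0
t=3: arr=0 -> substrate=0 bound=3 product=1
t=4: arr=3 -> substrate=0 bound=3 product=4
t=5: arr=0 -> substrate=0 bound=3 product=4
t=6: arr=2 -> substrate=1 bound=4 product=4
t=7: arr=0 -> substrate=0 bound=2 product=7
t=8: arr=1 -> substrate=0 bound=3 product=7
t=9: arr=2 -> substrate=0 bound=4 product=8
t=10: arr=0 -> substrate=0 bound=3 product=9
t=11: arr=2 -> substrate=0 bound=4 product=10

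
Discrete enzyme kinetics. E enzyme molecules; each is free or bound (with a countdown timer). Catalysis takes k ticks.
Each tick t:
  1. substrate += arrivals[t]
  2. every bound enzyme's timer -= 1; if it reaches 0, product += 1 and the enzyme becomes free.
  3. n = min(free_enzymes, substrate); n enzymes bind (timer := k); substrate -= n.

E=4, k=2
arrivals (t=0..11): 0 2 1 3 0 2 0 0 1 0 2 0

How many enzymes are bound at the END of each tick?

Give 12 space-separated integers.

Answer: 0 2 3 4 3 2 2 0 1 1 2 2

Derivation:
t=0: arr=0 -> substrate=0 bound=0 product=0
t=1: arr=2 -> substrate=0 bound=2 product=0
t=2: arr=1 -> substrate=0 bound=3 product=0
t=3: arr=3 -> substrate=0 bound=4 product=2
t=4: arr=0 -> substrate=0 bound=3 product=3
t=5: arr=2 -> substrate=0 bound=2 product=6
t=6: arr=0 -> substrate=0 bound=2 product=6
t=7: arr=0 -> substrate=0 bound=0 product=8
t=8: arr=1 -> substrate=0 bound=1 product=8
t=9: arr=0 -> substrate=0 bound=1 product=8
t=10: arr=2 -> substrate=0 bound=2 product=9
t=11: arr=0 -> substrate=0 bound=2 product=9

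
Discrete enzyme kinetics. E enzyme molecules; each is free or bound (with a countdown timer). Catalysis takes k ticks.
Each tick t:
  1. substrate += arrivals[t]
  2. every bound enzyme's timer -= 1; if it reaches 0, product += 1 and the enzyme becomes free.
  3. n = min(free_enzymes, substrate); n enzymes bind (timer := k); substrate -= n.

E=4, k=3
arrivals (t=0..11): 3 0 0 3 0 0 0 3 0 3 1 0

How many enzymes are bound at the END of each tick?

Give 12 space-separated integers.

t=0: arr=3 -> substrate=0 bound=3 product=0
t=1: arr=0 -> substrate=0 bound=3 product=0
t=2: arr=0 -> substrate=0 bound=3 product=0
t=3: arr=3 -> substrate=0 bound=3 product=3
t=4: arr=0 -> substrate=0 bound=3 product=3
t=5: arr=0 -> substrate=0 bound=3 product=3
t=6: arr=0 -> substrate=0 bound=0 product=6
t=7: arr=3 -> substrate=0 bound=3 product=6
t=8: arr=0 -> substrate=0 bound=3 product=6
t=9: arr=3 -> substrate=2 bound=4 product=6
t=10: arr=1 -> substrate=0 bound=4 product=9
t=11: arr=0 -> substrate=0 bound=4 product=9

Answer: 3 3 3 3 3 3 0 3 3 4 4 4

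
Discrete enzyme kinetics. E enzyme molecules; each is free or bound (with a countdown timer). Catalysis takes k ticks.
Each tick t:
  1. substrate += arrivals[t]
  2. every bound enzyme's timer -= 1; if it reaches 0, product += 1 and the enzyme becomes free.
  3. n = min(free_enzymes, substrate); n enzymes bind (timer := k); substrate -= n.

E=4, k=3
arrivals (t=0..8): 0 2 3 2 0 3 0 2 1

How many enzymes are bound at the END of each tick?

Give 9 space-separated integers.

Answer: 0 2 4 4 4 4 4 4 4

Derivation:
t=0: arr=0 -> substrate=0 bound=0 product=0
t=1: arr=2 -> substrate=0 bound=2 product=0
t=2: arr=3 -> substrate=1 bound=4 product=0
t=3: arr=2 -> substrate=3 bound=4 product=0
t=4: arr=0 -> substrate=1 bound=4 product=2
t=5: arr=3 -> substrate=2 bound=4 product=4
t=6: arr=0 -> substrate=2 bound=4 product=4
t=7: arr=2 -> substrate=2 bound=4 product=6
t=8: arr=1 -> substrate=1 bound=4 product=8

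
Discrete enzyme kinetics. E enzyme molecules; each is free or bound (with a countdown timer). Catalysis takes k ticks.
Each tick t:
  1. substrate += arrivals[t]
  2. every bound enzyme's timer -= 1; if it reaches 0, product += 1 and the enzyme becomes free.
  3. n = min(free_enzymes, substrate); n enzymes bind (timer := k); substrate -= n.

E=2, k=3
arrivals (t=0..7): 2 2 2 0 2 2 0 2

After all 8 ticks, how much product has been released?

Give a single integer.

Answer: 4

Derivation:
t=0: arr=2 -> substrate=0 bound=2 product=0
t=1: arr=2 -> substrate=2 bound=2 product=0
t=2: arr=2 -> substrate=4 bound=2 product=0
t=3: arr=0 -> substrate=2 bound=2 product=2
t=4: arr=2 -> substrate=4 bound=2 product=2
t=5: arr=2 -> substrate=6 bound=2 product=2
t=6: arr=0 -> substrate=4 bound=2 product=4
t=7: arr=2 -> substrate=6 bound=2 product=4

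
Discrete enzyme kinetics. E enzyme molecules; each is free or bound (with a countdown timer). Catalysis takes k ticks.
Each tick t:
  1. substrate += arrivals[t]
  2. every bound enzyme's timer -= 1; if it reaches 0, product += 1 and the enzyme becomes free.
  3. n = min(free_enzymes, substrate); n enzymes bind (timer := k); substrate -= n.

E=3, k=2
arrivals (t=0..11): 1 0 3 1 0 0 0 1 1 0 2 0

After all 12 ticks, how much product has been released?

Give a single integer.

Answer: 7

Derivation:
t=0: arr=1 -> substrate=0 bound=1 product=0
t=1: arr=0 -> substrate=0 bound=1 product=0
t=2: arr=3 -> substrate=0 bound=3 product=1
t=3: arr=1 -> substrate=1 bound=3 product=1
t=4: arr=0 -> substrate=0 bound=1 product=4
t=5: arr=0 -> substrate=0 bound=1 product=4
t=6: arr=0 -> substrate=0 bound=0 product=5
t=7: arr=1 -> substrate=0 bound=1 product=5
t=8: arr=1 -> substrate=0 bound=2 product=5
t=9: arr=0 -> substrate=0 bound=1 product=6
t=10: arr=2 -> substrate=0 bound=2 product=7
t=11: arr=0 -> substrate=0 bound=2 product=7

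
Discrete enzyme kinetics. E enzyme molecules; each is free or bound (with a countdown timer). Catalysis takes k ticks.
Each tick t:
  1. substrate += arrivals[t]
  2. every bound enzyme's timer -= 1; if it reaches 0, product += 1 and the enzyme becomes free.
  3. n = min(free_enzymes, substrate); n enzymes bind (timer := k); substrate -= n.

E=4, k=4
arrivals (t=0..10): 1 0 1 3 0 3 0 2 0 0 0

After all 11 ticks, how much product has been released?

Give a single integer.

t=0: arr=1 -> substrate=0 bound=1 product=0
t=1: arr=0 -> substrate=0 bound=1 product=0
t=2: arr=1 -> substrate=0 bound=2 product=0
t=3: arr=3 -> substrate=1 bound=4 product=0
t=4: arr=0 -> substrate=0 bound=4 product=1
t=5: arr=3 -> substrate=3 bound=4 product=1
t=6: arr=0 -> substrate=2 bound=4 product=2
t=7: arr=2 -> substrate=2 bound=4 product=4
t=8: arr=0 -> substrate=1 bound=4 product=5
t=9: arr=0 -> substrate=1 bound=4 product=5
t=10: arr=0 -> substrate=0 bound=4 product=6

Answer: 6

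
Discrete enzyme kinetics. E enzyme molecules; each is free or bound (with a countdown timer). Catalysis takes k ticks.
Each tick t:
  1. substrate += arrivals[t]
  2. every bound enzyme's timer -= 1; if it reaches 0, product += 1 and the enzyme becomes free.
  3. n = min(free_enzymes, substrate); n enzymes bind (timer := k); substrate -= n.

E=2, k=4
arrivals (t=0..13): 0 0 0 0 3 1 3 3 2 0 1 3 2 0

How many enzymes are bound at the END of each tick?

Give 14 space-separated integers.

Answer: 0 0 0 0 2 2 2 2 2 2 2 2 2 2

Derivation:
t=0: arr=0 -> substrate=0 bound=0 product=0
t=1: arr=0 -> substrate=0 bound=0 product=0
t=2: arr=0 -> substrate=0 bound=0 product=0
t=3: arr=0 -> substrate=0 bound=0 product=0
t=4: arr=3 -> substrate=1 bound=2 product=0
t=5: arr=1 -> substrate=2 bound=2 product=0
t=6: arr=3 -> substrate=5 bound=2 product=0
t=7: arr=3 -> substrate=8 bound=2 product=0
t=8: arr=2 -> substrate=8 bound=2 product=2
t=9: arr=0 -> substrate=8 bound=2 product=2
t=10: arr=1 -> substrate=9 bound=2 product=2
t=11: arr=3 -> substrate=12 bound=2 product=2
t=12: arr=2 -> substrate=12 bound=2 product=4
t=13: arr=0 -> substrate=12 bound=2 product=4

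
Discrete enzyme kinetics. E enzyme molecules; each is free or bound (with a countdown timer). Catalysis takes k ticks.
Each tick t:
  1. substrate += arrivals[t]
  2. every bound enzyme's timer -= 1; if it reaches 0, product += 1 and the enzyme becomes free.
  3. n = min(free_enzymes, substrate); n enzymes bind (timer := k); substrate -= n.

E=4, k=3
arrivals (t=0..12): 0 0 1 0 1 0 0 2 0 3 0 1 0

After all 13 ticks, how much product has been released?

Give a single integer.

t=0: arr=0 -> substrate=0 bound=0 product=0
t=1: arr=0 -> substrate=0 bound=0 product=0
t=2: arr=1 -> substrate=0 bound=1 product=0
t=3: arr=0 -> substrate=0 bound=1 product=0
t=4: arr=1 -> substrate=0 bound=2 product=0
t=5: arr=0 -> substrate=0 bound=1 product=1
t=6: arr=0 -> substrate=0 bound=1 product=1
t=7: arr=2 -> substrate=0 bound=2 product=2
t=8: arr=0 -> substrate=0 bound=2 product=2
t=9: arr=3 -> substrate=1 bound=4 product=2
t=10: arr=0 -> substrate=0 bound=3 product=4
t=11: arr=1 -> substrate=0 bound=4 product=4
t=12: arr=0 -> substrate=0 bound=2 product=6

Answer: 6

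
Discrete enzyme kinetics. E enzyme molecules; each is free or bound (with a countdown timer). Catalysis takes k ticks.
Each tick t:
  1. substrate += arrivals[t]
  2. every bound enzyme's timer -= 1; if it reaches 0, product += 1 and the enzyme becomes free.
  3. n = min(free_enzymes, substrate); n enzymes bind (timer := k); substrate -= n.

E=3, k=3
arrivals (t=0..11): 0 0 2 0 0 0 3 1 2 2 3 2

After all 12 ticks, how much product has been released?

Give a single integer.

Answer: 5

Derivation:
t=0: arr=0 -> substrate=0 bound=0 product=0
t=1: arr=0 -> substrate=0 bound=0 product=0
t=2: arr=2 -> substrate=0 bound=2 product=0
t=3: arr=0 -> substrate=0 bound=2 product=0
t=4: arr=0 -> substrate=0 bound=2 product=0
t=5: arr=0 -> substrate=0 bound=0 product=2
t=6: arr=3 -> substrate=0 bound=3 product=2
t=7: arr=1 -> substrate=1 bound=3 product=2
t=8: arr=2 -> substrate=3 bound=3 product=2
t=9: arr=2 -> substrate=2 bound=3 product=5
t=10: arr=3 -> substrate=5 bound=3 product=5
t=11: arr=2 -> substrate=7 bound=3 product=5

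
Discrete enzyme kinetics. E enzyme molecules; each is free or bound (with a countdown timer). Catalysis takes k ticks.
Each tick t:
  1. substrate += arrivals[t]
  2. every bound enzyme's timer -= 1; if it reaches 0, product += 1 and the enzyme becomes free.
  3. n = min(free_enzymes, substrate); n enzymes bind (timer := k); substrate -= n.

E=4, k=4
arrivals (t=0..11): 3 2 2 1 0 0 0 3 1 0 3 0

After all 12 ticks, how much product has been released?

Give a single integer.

Answer: 8

Derivation:
t=0: arr=3 -> substrate=0 bound=3 product=0
t=1: arr=2 -> substrate=1 bound=4 product=0
t=2: arr=2 -> substrate=3 bound=4 product=0
t=3: arr=1 -> substrate=4 bound=4 product=0
t=4: arr=0 -> substrate=1 bound=4 product=3
t=5: arr=0 -> substrate=0 bound=4 product=4
t=6: arr=0 -> substrate=0 bound=4 product=4
t=7: arr=3 -> substrate=3 bound=4 product=4
t=8: arr=1 -> substrate=1 bound=4 product=7
t=9: arr=0 -> substrate=0 bound=4 product=8
t=10: arr=3 -> substrate=3 bound=4 product=8
t=11: arr=0 -> substrate=3 bound=4 product=8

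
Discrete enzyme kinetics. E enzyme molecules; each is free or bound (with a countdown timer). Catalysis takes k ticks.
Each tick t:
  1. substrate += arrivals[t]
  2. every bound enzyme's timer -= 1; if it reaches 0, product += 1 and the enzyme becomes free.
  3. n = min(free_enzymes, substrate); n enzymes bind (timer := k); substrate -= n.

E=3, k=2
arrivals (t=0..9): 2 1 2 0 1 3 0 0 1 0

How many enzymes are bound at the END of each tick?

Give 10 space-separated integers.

Answer: 2 3 3 2 1 3 3 1 1 1

Derivation:
t=0: arr=2 -> substrate=0 bound=2 product=0
t=1: arr=1 -> substrate=0 bound=3 product=0
t=2: arr=2 -> substrate=0 bound=3 product=2
t=3: arr=0 -> substrate=0 bound=2 product=3
t=4: arr=1 -> substrate=0 bound=1 product=5
t=5: arr=3 -> substrate=1 bound=3 product=5
t=6: arr=0 -> substrate=0 bound=3 product=6
t=7: arr=0 -> substrate=0 bound=1 product=8
t=8: arr=1 -> substrate=0 bound=1 product=9
t=9: arr=0 -> substrate=0 bound=1 product=9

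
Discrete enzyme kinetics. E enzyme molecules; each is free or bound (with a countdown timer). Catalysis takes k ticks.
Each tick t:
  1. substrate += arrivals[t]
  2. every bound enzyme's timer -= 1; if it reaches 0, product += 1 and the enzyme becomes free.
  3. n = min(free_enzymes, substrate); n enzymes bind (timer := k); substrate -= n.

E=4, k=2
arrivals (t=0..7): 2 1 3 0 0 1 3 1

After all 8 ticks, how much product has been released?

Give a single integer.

t=0: arr=2 -> substrate=0 bound=2 product=0
t=1: arr=1 -> substrate=0 bound=3 product=0
t=2: arr=3 -> substrate=0 bound=4 product=2
t=3: arr=0 -> substrate=0 bound=3 product=3
t=4: arr=0 -> substrate=0 bound=0 product=6
t=5: arr=1 -> substrate=0 bound=1 product=6
t=6: arr=3 -> substrate=0 bound=4 product=6
t=7: arr=1 -> substrate=0 bound=4 product=7

Answer: 7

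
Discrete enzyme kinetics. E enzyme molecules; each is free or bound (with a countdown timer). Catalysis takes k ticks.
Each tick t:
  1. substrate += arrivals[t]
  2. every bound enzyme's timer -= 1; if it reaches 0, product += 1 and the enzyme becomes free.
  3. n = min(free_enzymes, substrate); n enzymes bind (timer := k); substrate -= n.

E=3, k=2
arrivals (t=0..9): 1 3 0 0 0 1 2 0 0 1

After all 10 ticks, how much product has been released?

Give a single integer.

Answer: 7

Derivation:
t=0: arr=1 -> substrate=0 bound=1 product=0
t=1: arr=3 -> substrate=1 bound=3 product=0
t=2: arr=0 -> substrate=0 bound=3 product=1
t=3: arr=0 -> substrate=0 bound=1 product=3
t=4: arr=0 -> substrate=0 bound=0 product=4
t=5: arr=1 -> substrate=0 bound=1 product=4
t=6: arr=2 -> substrate=0 bound=3 product=4
t=7: arr=0 -> substrate=0 bound=2 product=5
t=8: arr=0 -> substrate=0 bound=0 product=7
t=9: arr=1 -> substrate=0 bound=1 product=7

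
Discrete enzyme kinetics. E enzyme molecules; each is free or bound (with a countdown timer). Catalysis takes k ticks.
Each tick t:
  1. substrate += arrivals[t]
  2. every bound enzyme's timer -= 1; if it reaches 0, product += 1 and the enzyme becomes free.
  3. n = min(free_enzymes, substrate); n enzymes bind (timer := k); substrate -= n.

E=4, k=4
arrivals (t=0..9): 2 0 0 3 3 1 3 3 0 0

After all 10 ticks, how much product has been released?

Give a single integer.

t=0: arr=2 -> substrate=0 bound=2 product=0
t=1: arr=0 -> substrate=0 bound=2 product=0
t=2: arr=0 -> substrate=0 bound=2 product=0
t=3: arr=3 -> substrate=1 bound=4 product=0
t=4: arr=3 -> substrate=2 bound=4 product=2
t=5: arr=1 -> substrate=3 bound=4 product=2
t=6: arr=3 -> substrate=6 bound=4 product=2
t=7: arr=3 -> substrate=7 bound=4 product=4
t=8: arr=0 -> substrate=5 bound=4 product=6
t=9: arr=0 -> substrate=5 bound=4 product=6

Answer: 6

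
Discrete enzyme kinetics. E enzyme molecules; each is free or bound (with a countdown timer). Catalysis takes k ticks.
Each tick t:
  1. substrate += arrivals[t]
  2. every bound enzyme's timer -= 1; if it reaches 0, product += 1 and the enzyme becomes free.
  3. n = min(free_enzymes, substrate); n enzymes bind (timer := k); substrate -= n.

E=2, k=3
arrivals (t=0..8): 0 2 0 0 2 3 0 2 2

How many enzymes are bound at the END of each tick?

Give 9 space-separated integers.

t=0: arr=0 -> substrate=0 bound=0 product=0
t=1: arr=2 -> substrate=0 bound=2 product=0
t=2: arr=0 -> substrate=0 bound=2 product=0
t=3: arr=0 -> substrate=0 bound=2 product=0
t=4: arr=2 -> substrate=0 bound=2 product=2
t=5: arr=3 -> substrate=3 bound=2 product=2
t=6: arr=0 -> substrate=3 bound=2 product=2
t=7: arr=2 -> substrate=3 bound=2 product=4
t=8: arr=2 -> substrate=5 bound=2 product=4

Answer: 0 2 2 2 2 2 2 2 2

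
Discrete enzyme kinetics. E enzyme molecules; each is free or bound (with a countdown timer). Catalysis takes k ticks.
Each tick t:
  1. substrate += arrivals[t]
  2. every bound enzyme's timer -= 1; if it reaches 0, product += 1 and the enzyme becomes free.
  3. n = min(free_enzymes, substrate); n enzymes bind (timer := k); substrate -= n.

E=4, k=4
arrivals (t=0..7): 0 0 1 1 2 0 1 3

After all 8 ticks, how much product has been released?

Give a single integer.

Answer: 2

Derivation:
t=0: arr=0 -> substrate=0 bound=0 product=0
t=1: arr=0 -> substrate=0 bound=0 product=0
t=2: arr=1 -> substrate=0 bound=1 product=0
t=3: arr=1 -> substrate=0 bound=2 product=0
t=4: arr=2 -> substrate=0 bound=4 product=0
t=5: arr=0 -> substrate=0 bound=4 product=0
t=6: arr=1 -> substrate=0 bound=4 product=1
t=7: arr=3 -> substrate=2 bound=4 product=2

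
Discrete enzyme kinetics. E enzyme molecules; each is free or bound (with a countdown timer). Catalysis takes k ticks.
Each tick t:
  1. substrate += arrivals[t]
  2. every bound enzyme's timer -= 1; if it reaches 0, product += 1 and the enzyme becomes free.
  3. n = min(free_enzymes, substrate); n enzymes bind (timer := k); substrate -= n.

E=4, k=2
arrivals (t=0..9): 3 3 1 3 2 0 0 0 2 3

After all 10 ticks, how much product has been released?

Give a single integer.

Answer: 12

Derivation:
t=0: arr=3 -> substrate=0 bound=3 product=0
t=1: arr=3 -> substrate=2 bound=4 product=0
t=2: arr=1 -> substrate=0 bound=4 product=3
t=3: arr=3 -> substrate=2 bound=4 product=4
t=4: arr=2 -> substrate=1 bound=4 product=7
t=5: arr=0 -> substrate=0 bound=4 product=8
t=6: arr=0 -> substrate=0 bound=1 product=11
t=7: arr=0 -> substrate=0 bound=0 product=12
t=8: arr=2 -> substrate=0 bound=2 product=12
t=9: arr=3 -> substrate=1 bound=4 product=12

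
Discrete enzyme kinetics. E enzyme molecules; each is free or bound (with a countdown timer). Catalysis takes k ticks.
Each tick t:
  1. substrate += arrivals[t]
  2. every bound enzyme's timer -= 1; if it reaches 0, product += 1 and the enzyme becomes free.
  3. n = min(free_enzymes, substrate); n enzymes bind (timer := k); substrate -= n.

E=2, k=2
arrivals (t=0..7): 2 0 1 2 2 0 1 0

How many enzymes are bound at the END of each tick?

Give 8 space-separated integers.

Answer: 2 2 1 2 2 2 2 2

Derivation:
t=0: arr=2 -> substrate=0 bound=2 product=0
t=1: arr=0 -> substrate=0 bound=2 product=0
t=2: arr=1 -> substrate=0 bound=1 product=2
t=3: arr=2 -> substrate=1 bound=2 product=2
t=4: arr=2 -> substrate=2 bound=2 product=3
t=5: arr=0 -> substrate=1 bound=2 product=4
t=6: arr=1 -> substrate=1 bound=2 product=5
t=7: arr=0 -> substrate=0 bound=2 product=6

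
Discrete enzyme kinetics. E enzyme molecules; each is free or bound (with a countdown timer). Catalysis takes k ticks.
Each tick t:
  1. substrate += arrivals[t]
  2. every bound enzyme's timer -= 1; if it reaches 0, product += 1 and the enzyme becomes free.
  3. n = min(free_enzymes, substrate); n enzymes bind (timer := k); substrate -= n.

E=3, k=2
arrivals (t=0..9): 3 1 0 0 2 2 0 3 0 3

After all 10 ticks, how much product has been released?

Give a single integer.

Answer: 10

Derivation:
t=0: arr=3 -> substrate=0 bound=3 product=0
t=1: arr=1 -> substrate=1 bound=3 product=0
t=2: arr=0 -> substrate=0 bound=1 product=3
t=3: arr=0 -> substrate=0 bound=1 product=3
t=4: arr=2 -> substrate=0 bound=2 product=4
t=5: arr=2 -> substrate=1 bound=3 product=4
t=6: arr=0 -> substrate=0 bound=2 product=6
t=7: arr=3 -> substrate=1 bound=3 product=7
t=8: arr=0 -> substrate=0 bound=3 product=8
t=9: arr=3 -> substrate=1 bound=3 product=10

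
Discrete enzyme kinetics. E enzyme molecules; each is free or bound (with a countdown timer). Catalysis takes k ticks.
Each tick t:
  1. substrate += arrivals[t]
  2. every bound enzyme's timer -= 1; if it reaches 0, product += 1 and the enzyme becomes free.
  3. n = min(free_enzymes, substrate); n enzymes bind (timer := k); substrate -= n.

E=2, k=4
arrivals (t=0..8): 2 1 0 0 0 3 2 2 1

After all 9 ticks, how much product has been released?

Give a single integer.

t=0: arr=2 -> substrate=0 bound=2 product=0
t=1: arr=1 -> substrate=1 bound=2 product=0
t=2: arr=0 -> substrate=1 bound=2 product=0
t=3: arr=0 -> substrate=1 bound=2 product=0
t=4: arr=0 -> substrate=0 bound=1 product=2
t=5: arr=3 -> substrate=2 bound=2 product=2
t=6: arr=2 -> substrate=4 bound=2 product=2
t=7: arr=2 -> substrate=6 bound=2 product=2
t=8: arr=1 -> substrate=6 bound=2 product=3

Answer: 3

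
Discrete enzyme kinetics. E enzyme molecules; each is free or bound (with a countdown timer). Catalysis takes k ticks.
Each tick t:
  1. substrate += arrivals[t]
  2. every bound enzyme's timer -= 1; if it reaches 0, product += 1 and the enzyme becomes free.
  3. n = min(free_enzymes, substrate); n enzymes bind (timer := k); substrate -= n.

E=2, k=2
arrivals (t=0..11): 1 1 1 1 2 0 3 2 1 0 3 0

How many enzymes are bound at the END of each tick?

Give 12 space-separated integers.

Answer: 1 2 2 2 2 2 2 2 2 2 2 2

Derivation:
t=0: arr=1 -> substrate=0 bound=1 product=0
t=1: arr=1 -> substrate=0 bound=2 product=0
t=2: arr=1 -> substrate=0 bound=2 product=1
t=3: arr=1 -> substrate=0 bound=2 product=2
t=4: arr=2 -> substrate=1 bound=2 product=3
t=5: arr=0 -> substrate=0 bound=2 product=4
t=6: arr=3 -> substrate=2 bound=2 product=5
t=7: arr=2 -> substrate=3 bound=2 product=6
t=8: arr=1 -> substrate=3 bound=2 product=7
t=9: arr=0 -> substrate=2 bound=2 product=8
t=10: arr=3 -> substrate=4 bound=2 product=9
t=11: arr=0 -> substrate=3 bound=2 product=10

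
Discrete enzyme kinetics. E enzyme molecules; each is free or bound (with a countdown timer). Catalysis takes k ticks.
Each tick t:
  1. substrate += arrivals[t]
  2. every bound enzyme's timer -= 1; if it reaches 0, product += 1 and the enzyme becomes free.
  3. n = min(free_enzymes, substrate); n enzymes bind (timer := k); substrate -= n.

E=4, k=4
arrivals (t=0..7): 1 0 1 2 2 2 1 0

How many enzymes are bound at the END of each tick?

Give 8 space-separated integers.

t=0: arr=1 -> substrate=0 bound=1 product=0
t=1: arr=0 -> substrate=0 bound=1 product=0
t=2: arr=1 -> substrate=0 bound=2 product=0
t=3: arr=2 -> substrate=0 bound=4 product=0
t=4: arr=2 -> substrate=1 bound=4 product=1
t=5: arr=2 -> substrate=3 bound=4 product=1
t=6: arr=1 -> substrate=3 bound=4 product=2
t=7: arr=0 -> substrate=1 bound=4 product=4

Answer: 1 1 2 4 4 4 4 4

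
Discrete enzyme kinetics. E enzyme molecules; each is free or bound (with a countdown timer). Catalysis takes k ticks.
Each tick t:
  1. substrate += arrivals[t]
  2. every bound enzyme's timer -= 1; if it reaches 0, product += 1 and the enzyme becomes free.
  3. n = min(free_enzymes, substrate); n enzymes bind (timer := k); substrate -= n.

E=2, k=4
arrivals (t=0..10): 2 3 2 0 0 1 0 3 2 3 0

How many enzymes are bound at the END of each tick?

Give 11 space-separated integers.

t=0: arr=2 -> substrate=0 bound=2 product=0
t=1: arr=3 -> substrate=3 bound=2 product=0
t=2: arr=2 -> substrate=5 bound=2 product=0
t=3: arr=0 -> substrate=5 bound=2 product=0
t=4: arr=0 -> substrate=3 bound=2 product=2
t=5: arr=1 -> substrate=4 bound=2 product=2
t=6: arr=0 -> substrate=4 bound=2 product=2
t=7: arr=3 -> substrate=7 bound=2 product=2
t=8: arr=2 -> substrate=7 bound=2 product=4
t=9: arr=3 -> substrate=10 bound=2 product=4
t=10: arr=0 -> substrate=10 bound=2 product=4

Answer: 2 2 2 2 2 2 2 2 2 2 2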